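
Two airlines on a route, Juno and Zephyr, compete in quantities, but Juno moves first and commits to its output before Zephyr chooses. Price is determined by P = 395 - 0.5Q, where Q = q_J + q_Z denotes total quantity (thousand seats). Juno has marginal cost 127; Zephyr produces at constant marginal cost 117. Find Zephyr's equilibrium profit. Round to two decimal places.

Solve by backward induction. Given q_J, the follower Zephyr maximises π_Z = (395 - (1/2)q_J - (1/2)q_Z)q_Z - 117q_Z.
∂π_Z/∂q_Z = 278 - (1/2)q_J - q_Z = 0 gives the reaction function q_Z = (278 - (1/2)q_J).
The leader anticipates this reaction. Substituting into P = 395 - 0.5Q gives P = 256 - (1/4)q_J, so π_J = (256 - (1/4)q_J)q_J - 127q_J.
Maximising: ∂π_J/∂q_J = 129 - (1/2)q_J = 0, giving q_J = 258.
Then q_Z = (278 - (1/2)·258) = 149.
Price P = 395 - (1/2)·407 = 383/2.
Zephyr's profit: (383/2 - 117)·149 = 11100.5000.

11100.50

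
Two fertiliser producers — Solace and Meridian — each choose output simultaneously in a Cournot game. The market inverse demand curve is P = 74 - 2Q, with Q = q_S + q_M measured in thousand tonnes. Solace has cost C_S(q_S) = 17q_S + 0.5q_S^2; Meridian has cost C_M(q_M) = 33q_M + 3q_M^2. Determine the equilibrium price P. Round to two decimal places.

48.83

Solace's profit: π_S = (74 - 2Q)q_S - (17q_S + (1/2)q_S²). Setting ∂π_S/∂q_S = 0: 57 - 5q_S - 2(q_M) = 0.
Meridian's profit: π_M = (74 - 2Q)q_M - (33q_M + 3q_M²). Setting ∂π_M/∂q_M = 0: 41 - 10q_M - 2(q_S) = 0.
Rearranging gives the reaction functions q_S = (57 - 2q_M)/5 and q_M = (41 - 2q_S)/10.
Solving the pair: q_S = 244/23, q_M = 91/46.
Total output Q = 579/46, so price P = 74 - 2·(579/46) = 1123/23.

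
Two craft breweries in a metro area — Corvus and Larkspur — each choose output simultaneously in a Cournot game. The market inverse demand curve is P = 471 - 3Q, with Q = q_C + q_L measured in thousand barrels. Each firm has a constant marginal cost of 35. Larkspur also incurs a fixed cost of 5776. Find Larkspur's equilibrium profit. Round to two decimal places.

1264.59

A representative firm's profit is π_i = q_i(471 - 3Q) - 35q_i.
Setting ∂π_i/∂q_i = 0 with rivals' quantities fixed: 436 - 6q_i - 3q_j = 0.
By symmetry each firm produces the same amount; substituting q_j = q_i yields q_i = 436/9.
Price P = 471 - 3·(872/9) = 541/3.
Larkspur's profit: (541/3 - 35)·(436/9) - 5776 = 1264.5926.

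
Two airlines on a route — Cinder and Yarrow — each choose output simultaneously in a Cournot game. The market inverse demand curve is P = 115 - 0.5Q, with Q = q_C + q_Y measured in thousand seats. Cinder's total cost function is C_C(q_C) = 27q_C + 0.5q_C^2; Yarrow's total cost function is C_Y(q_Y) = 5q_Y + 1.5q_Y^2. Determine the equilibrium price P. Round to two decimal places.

84.48

Cinder's profit: π_C = (115 - 0.5Q)q_C - (27q_C + (1/2)q_C²). Setting ∂π_C/∂q_C = 0: 88 - 2q_C - (1/2)(q_Y) = 0.
Yarrow's first-order condition: 110 - 4q_Y - (1/2)(q_C) = 0.
So q_C = (88 - (1/2)q_Y)/2 and q_Y = (110 - (1/2)q_C)/4.
Solving the pair: q_C = 1188/31, q_Y = 704/31.
Total output Q = 1892/31, so price P = 115 - (1/2)·(1892/31) = 84.4839.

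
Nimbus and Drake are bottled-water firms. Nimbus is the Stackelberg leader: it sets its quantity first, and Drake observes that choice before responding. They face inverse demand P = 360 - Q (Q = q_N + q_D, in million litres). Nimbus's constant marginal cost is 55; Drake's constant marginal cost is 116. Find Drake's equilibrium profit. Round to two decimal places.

Solve by backward induction. Given q_N, the follower Drake maximises π_D = (360 - q_N - q_D)q_D - 116q_D.
Follower FOC: 244 - q_N - 2q_D = 0, so q_D(q_N) = (244 - q_N)/2.
Nimbus substitutes q_D(q_N) into its own profit: π_N = q_N(360 - q_N - (244 - q_N)/2) - 55q_N = (238 - (1/2)q_N)q_N - 55q_N.
Leader FOC: 183 - q_N = 0, so q_N = 183.
Then q_D = (244 - 183)/2 = 61/2.
Price P = 360 - 427/2 = 293/2.
Drake's profit: (293/2 - 116)·(61/2) = 930.2500.

930.25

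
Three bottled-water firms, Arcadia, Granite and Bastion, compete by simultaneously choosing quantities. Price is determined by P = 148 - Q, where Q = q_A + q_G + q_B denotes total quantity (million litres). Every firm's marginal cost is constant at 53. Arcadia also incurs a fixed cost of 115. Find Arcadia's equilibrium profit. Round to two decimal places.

A representative firm's profit is π_i = q_i(148 - Q) - 53q_i.
Setting ∂π_i/∂q_i = 0 with rivals' quantities fixed: 95 - 2q_i - Σ_{j≠i} q_j = 0.
By symmetry each firm produces the same amount; substituting Σ_{j≠i} q_j = 2q_i yields q_i = 95/4.
Price P = 148 - 285/4 = 307/4.
Arcadia's profit: (307/4 - 53)·(95/4) - 115 = 449.0625.

449.06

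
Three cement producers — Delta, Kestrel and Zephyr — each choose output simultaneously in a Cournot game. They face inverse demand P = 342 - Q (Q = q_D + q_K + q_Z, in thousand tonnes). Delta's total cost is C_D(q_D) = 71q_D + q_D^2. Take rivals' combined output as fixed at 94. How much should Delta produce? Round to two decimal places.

44.25

With rivals' combined output fixed at 94, Delta's profit is π_D = (342 - 94 - q_D)q_D - (71q_D + q_D²) = (248 - q_D)q_D - (71q_D + q_D²).
∂π_D/∂q_D = 177 - 4q_D = 0, so q_D = 177/4.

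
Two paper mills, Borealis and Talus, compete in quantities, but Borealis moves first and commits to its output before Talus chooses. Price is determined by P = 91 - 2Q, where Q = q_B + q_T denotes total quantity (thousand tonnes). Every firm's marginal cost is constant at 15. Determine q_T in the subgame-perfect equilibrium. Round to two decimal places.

Solve by backward induction. Given q_B, the follower Talus maximises π_T = (91 - 2q_B - 2q_T)q_T - 15q_T.
Follower FOC: 76 - 2q_B - 4q_T = 0, so q_T(q_B) = (76 - 2q_B)/4.
Borealis substitutes q_T(q_B) into its own profit: π_B = q_B(91 - 2q_B - (76 - 2q_B)/2) - 15q_B = (53 - q_B)q_B - 15q_B.
Maximising: ∂π_B/∂q_B = 38 - 2q_B = 0, giving q_B = 19.
Then q_T = (76 - 2·19)/4 = 19/2.

9.50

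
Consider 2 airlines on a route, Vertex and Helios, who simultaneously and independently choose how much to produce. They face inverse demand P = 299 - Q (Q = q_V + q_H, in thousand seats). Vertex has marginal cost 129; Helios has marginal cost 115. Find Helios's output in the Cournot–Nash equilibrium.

Vertex's profit: π_V = (299 - Q)q_V - (129q_V). Setting ∂π_V/∂q_V = 0: 170 - 2q_V - (q_H) = 0.
Helios's first-order condition: 184 - 2q_H - (q_V) = 0.
Best responses: q_V = (170 - q_H)/2, q_H = (184 - q_V)/2.
Solving the pair: q_V = 52, q_H = 66.

66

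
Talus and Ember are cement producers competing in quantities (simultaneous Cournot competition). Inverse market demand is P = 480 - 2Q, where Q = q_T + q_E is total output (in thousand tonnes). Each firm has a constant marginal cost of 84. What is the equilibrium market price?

A representative firm's profit is π_i = q_i(480 - 2Q) - 84q_i.
Setting ∂π_i/∂q_i = 0 with rivals' quantities fixed: 396 - 4q_i - 2q_j = 0.
With identical firms every q_j equals q_i, so q_j = q_i and 396 = 6q_i, giving q_i = 66.
Total output Q = 132, so price P = 480 - 2·132 = 216.

216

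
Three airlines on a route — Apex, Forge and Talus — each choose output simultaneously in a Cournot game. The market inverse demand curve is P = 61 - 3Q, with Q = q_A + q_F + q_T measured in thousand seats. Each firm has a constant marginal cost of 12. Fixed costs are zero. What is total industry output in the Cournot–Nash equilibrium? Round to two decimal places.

12.25

A representative firm's profit is π_i = q_i(61 - 3Q) - 12q_i.
Setting ∂π_i/∂q_i = 0 with rivals' quantities fixed: 49 - 6q_i - 3·Σ_{j≠i} q_j = 0.
With identical firms every q_j equals q_i, so Σ_{j≠i} q_j = 2q_i and 49 = 12q_i, giving q_i = 49/12.
Total output Q = 49/12 + 49/12 + 49/12 = 49/4.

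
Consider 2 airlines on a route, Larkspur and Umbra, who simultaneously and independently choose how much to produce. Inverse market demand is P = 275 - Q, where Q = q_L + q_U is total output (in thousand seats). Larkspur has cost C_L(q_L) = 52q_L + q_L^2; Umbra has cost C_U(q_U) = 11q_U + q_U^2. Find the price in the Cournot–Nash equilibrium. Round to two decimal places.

177.60

Larkspur's profit: π_L = (275 - Q)q_L - (52q_L + q_L²). Setting ∂π_L/∂q_L = 0: 223 - 4q_L - (q_U) = 0.
Umbra's first-order condition: 264 - 4q_U - (q_L) = 0.
Rearranging gives the reaction functions q_L = (223 - q_U)/4 and q_U = (264 - q_L)/4.
Solving the pair: q_L = 628/15, q_U = 833/15.
Total output Q = 487/5, so price P = 275 - 487/5 = 888/5.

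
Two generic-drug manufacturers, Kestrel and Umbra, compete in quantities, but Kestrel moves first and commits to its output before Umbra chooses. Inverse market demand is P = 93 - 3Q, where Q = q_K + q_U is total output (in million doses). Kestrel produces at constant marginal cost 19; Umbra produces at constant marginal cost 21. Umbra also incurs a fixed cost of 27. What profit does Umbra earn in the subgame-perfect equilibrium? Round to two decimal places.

69.33

The follower Umbra best-responds to any q_K: π_U = (93 - 3Q)q_U - 21q_U.
Follower FOC: 72 - 3q_K - 6q_U = 0, so q_U(q_K) = (72 - 3q_K)/6.
Kestrel substitutes q_U(q_K) into its own profit: π_K = q_K(93 - 3q_K - (72 - 3q_K)/2) - 19q_K = (57 - (3/2)q_K)q_K - 19q_K.
Leader FOC: 38 - 3q_K = 0, so q_K = 38/3.
Then q_U = (72 - 3·(38/3))/6 = 17/3.
Price P = 93 - 3·(55/3) = 38.
Umbra's profit: (38 - 21)·(17/3) - 27 = 208/3.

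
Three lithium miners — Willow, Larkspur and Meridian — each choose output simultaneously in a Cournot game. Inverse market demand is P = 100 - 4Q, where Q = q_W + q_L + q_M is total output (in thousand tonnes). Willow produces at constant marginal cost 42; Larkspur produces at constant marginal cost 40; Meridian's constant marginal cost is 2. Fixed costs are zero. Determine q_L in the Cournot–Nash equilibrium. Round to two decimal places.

1.50

Willow's profit: π_W = (100 - 4Q)q_W - (42q_W). Setting ∂π_W/∂q_W = 0: 58 - 8q_W - 4(q_L + q_M) = 0.
Larkspur's first-order condition: 60 - 8q_L - 4(q_W + q_M) = 0.
Meridian's profit: π_M = (100 - 4Q)q_M - (2q_M). Setting ∂π_M/∂q_M = 0: 98 - 8q_M - 4(q_W + q_L) = 0.
Summing all 3 equations gives 216 − 16Q = 0, hence Q = 27/2.
Back-substituting: q_W = (58 − 54)/4 = 1, q_L = (60 − 54)/4 = 3/2, q_M = (98 − 54)/4 = 11.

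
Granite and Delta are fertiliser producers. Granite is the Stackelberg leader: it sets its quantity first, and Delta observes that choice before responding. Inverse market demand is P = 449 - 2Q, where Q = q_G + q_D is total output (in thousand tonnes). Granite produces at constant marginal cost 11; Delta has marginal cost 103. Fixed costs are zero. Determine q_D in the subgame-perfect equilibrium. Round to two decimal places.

20.25

The follower Delta best-responds to any q_G: π_D = (449 - 2Q)q_D - 103q_D.
Follower FOC: 346 - 2q_G - 4q_D = 0, so q_D(q_G) = (346 - 2q_G)/4.
The leader anticipates this reaction. Substituting into P = 449 - 2Q gives P = 276 - q_G, so π_G = (276 - q_G)q_G - 11q_G.
The leader's first-order condition 265 - 2q_G = 0 yields q_G = 265/2.
Then q_D = (346 - 2·(265/2))/4 = 81/4.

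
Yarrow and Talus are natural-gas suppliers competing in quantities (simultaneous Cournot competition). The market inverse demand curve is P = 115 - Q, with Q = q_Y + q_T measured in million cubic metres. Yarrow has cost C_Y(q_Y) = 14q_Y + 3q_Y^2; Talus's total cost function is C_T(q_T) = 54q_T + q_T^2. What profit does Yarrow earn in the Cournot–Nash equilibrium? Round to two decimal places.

Yarrow's profit: π_Y = (115 - Q)q_Y - (14q_Y + 3q_Y²). Setting ∂π_Y/∂q_Y = 0: 101 - 8q_Y - (q_T) = 0.
Talus's first-order condition: 61 - 4q_T - (q_Y) = 0.
So q_Y = (101 - q_T)/8 and q_T = (61 - q_Y)/4.
Substituting one into the other gives q_Y = 343/31 and q_T = 387/31.
Price P = 115 - 730/31 = 91.4516.
Yarrow's profit: 91.4516·(343/31) - 14·(343/31) - 3(343/31)² = 489.6941.

489.69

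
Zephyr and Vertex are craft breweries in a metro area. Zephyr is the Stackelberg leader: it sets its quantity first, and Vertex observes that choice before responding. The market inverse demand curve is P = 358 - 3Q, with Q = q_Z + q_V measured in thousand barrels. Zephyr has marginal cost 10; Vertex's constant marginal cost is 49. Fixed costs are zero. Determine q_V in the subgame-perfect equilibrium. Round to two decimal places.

The follower Vertex best-responds to any q_Z: π_V = (358 - 3Q)q_V - 49q_V.
Setting the follower's marginal profit to zero, 309 - 3q_Z - 6q_V = 0, i.e. q_V = (309 - 3q_Z)/6.
Zephyr substitutes q_V(q_Z) into its own profit: π_Z = q_Z(358 - 3q_Z - (309 - 3q_Z)/2) - 10q_Z = (407/2 - (3/2)q_Z)q_Z - 10q_Z.
Leader FOC: 387/2 - 3q_Z = 0, so q_Z = 129/2.
Then q_V = (309 - 3·(129/2))/6 = 77/4.

19.25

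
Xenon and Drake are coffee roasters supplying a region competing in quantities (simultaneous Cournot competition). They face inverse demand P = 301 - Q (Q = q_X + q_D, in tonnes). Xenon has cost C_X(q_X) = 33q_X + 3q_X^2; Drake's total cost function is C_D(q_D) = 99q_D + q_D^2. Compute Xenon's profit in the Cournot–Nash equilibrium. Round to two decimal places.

3150.47

Xenon's profit: π_X = (301 - Q)q_X - (33q_X + 3q_X²). Setting ∂π_X/∂q_X = 0: 268 - 8q_X - (q_D) = 0.
Drake's profit: π_D = (301 - Q)q_D - (99q_D + q_D²). Setting ∂π_D/∂q_D = 0: 202 - 4q_D - (q_X) = 0.
Rearranging gives the reaction functions q_X = (268 - q_D)/8 and q_D = (202 - q_X)/4.
Solving the pair: q_X = 870/31, q_D = 1348/31.
Price P = 301 - 71.5484 = 229.4516.
Xenon's profit: 229.4516·(870/31) - 33·(870/31) - 3(870/31)² = 3150.4683.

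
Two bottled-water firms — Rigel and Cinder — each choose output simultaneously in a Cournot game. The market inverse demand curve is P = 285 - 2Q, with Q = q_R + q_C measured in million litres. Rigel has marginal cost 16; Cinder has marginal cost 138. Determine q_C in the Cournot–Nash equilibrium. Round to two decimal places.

Rigel's profit: π_R = (285 - 2Q)q_R - (16q_R). Setting ∂π_R/∂q_R = 0: 269 - 4q_R - 2(q_C) = 0.
Cinder's first-order condition: 147 - 4q_C - 2(q_R) = 0.
Best responses: q_R = (269 - 2q_C)/4, q_C = (147 - 2q_R)/4.
Substituting one into the other gives q_R = 391/6 and q_C = 25/6.

4.17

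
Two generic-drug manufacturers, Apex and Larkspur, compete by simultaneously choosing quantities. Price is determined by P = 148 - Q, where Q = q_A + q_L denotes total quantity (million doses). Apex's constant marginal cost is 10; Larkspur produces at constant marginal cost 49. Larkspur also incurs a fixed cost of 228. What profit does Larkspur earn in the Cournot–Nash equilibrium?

172

Apex's profit: π_A = (148 - Q)q_A - (10q_A). Setting ∂π_A/∂q_A = 0: 138 - 2q_A - (q_L) = 0.
Larkspur's first-order condition: 99 - 2q_L - (q_A) = 0.
So q_A = (138 - q_L)/2 and q_L = (99 - q_A)/2.
Solving the pair: q_A = 59, q_L = 20.
Price P = 148 - 79 = 69.
Larkspur's profit: (69 - 49)·20 - 228 = 172.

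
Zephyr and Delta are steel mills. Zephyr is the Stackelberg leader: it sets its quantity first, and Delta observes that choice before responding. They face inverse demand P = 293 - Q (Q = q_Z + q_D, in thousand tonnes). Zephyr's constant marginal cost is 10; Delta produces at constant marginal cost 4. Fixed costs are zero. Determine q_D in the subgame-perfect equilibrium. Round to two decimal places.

Solve by backward induction. Given q_Z, the follower Delta maximises π_D = (293 - q_Z - q_D)q_D - 4q_D.
Follower FOC: 289 - q_Z - 2q_D = 0, so q_D(q_Z) = (289 - q_Z)/2.
Zephyr substitutes q_D(q_Z) into its own profit: π_Z = q_Z(293 - q_Z - (289 - q_Z)/2) - 10q_Z = (297/2 - (1/2)q_Z)q_Z - 10q_Z.
Maximising: ∂π_Z/∂q_Z = 277/2 - q_Z = 0, giving q_Z = 277/2.
Then q_D = (289 - 277/2)/2 = 301/4.

75.25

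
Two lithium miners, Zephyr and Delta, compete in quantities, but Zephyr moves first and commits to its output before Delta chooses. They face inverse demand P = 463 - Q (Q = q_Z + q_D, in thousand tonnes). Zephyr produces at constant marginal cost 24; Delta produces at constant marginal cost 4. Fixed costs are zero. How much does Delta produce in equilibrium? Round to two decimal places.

The follower Delta best-responds to any q_Z: π_D = (463 - Q)q_D - 4q_D.
∂π_D/∂q_D = 459 - q_Z - 2q_D = 0 gives the reaction function q_D = (459 - q_Z)/2.
Zephyr substitutes q_D(q_Z) into its own profit: π_Z = q_Z(463 - q_Z - (459 - q_Z)/2) - 24q_Z = (467/2 - (1/2)q_Z)q_Z - 24q_Z.
Maximising: ∂π_Z/∂q_Z = 419/2 - q_Z = 0, giving q_Z = 419/2.
Then q_D = (459 - 419/2)/2 = 499/4.

124.75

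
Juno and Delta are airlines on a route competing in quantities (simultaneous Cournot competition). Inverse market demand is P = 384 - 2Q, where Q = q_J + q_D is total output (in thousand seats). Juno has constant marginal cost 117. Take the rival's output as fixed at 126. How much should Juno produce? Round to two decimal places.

3.75

With the rival's output fixed at 126, Juno's profit is π_J = (384 - 2·126 - 2q_J)q_J - (117q_J) = (132 - 2q_J)q_J - (117q_J).
∂π_J/∂q_J = 15 - 4q_J = 0, so q_J = 15/4.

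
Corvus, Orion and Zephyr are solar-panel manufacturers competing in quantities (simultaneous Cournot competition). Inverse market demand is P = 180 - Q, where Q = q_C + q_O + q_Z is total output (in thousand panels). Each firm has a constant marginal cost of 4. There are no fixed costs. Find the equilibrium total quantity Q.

A representative firm's profit is π_i = q_i(180 - Q) - 4q_i.
First-order condition (treating rivals' output as given): 176 - 2q_i - Σ_{j≠i} q_j = 0.
With identical firms every q_j equals q_i, so Σ_{j≠i} q_j = 2q_i and 176 = 4q_i, giving q_i = 44.
Total output Q = 44 + 44 + 44 = 132.

132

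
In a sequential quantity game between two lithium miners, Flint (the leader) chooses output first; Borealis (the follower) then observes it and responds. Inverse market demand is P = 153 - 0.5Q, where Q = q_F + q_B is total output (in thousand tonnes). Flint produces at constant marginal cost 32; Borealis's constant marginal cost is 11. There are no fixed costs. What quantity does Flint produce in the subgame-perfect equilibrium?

100

The follower Borealis best-responds to any q_F: π_B = (153 - 0.5Q)q_B - 11q_B.
Follower FOC: 142 - (1/2)q_F - q_B = 0, so q_B(q_F) = (142 - (1/2)q_F).
Flint substitutes q_B(q_F) into its own profit: π_F = q_F(153 - (1/2)q_F - (142 - (1/2)q_F)/2) - 32q_F = (82 - (1/4)q_F)q_F - 32q_F.
Maximising: ∂π_F/∂q_F = 50 - (1/2)q_F = 0, giving q_F = 100.
Then q_B = (142 - (1/2)·100) = 92.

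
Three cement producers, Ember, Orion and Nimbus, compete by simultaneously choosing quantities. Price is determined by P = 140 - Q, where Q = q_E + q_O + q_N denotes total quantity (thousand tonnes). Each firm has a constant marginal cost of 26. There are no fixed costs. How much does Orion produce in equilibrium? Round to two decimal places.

Each firm earns π_i = (140 - Q)q_i - 26q_i.
First-order condition (treating rivals' output as given): 114 - 2q_i - Σ_{j≠i} q_j = 0.
By symmetry each firm produces the same amount; substituting Σ_{j≠i} q_j = 2q_i yields q_i = 114/4 = 57/2.

28.50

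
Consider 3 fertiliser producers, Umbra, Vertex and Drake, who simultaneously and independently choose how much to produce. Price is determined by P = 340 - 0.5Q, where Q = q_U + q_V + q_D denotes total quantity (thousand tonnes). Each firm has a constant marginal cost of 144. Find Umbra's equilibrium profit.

4802

A representative firm's profit is π_i = q_i(340 - 0.5Q) - 144q_i.
Setting ∂π_i/∂q_i = 0 with rivals' quantities fixed: 196 - q_i - (1/2)·Σ_{j≠i} q_j = 0.
By symmetry each firm produces the same amount; substituting Σ_{j≠i} q_j = 2q_i yields q_i = 196/2 = 98.
Price P = 340 - (1/2)·294 = 193.
Umbra's profit: (193 - 144)·98 = 4802.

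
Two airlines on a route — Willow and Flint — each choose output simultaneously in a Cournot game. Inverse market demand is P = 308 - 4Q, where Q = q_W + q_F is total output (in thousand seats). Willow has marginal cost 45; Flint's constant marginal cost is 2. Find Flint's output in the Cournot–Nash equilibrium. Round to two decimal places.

29.08

Willow's profit: π_W = (308 - 4Q)q_W - (45q_W). Setting ∂π_W/∂q_W = 0: 263 - 8q_W - 4(q_F) = 0.
Flint's profit: π_F = (308 - 4Q)q_F - (2q_F). Setting ∂π_F/∂q_F = 0: 306 - 8q_F - 4(q_W) = 0.
Best responses: q_W = (263 - 4q_F)/8, q_F = (306 - 4q_W)/8.
Solving the pair: q_W = 55/3, q_F = 349/12.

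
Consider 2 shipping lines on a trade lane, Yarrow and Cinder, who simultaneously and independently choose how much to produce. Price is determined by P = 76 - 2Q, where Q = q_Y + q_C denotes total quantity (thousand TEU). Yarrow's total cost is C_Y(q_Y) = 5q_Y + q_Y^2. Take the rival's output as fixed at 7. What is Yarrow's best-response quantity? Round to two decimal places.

With the rival's output fixed at 7, Yarrow's profit is π_Y = (76 - 2·7 - 2q_Y)q_Y - (5q_Y + q_Y²) = (62 - 2q_Y)q_Y - (5q_Y + q_Y²).
∂π_Y/∂q_Y = 57 - 6q_Y = 0, so q_Y = 19/2.

9.50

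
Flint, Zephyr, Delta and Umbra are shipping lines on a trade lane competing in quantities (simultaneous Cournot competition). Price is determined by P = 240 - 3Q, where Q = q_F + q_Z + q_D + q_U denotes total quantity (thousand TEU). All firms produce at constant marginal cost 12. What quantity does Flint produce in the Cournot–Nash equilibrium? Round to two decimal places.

Each firm earns π_i = (240 - 3Q)q_i - 12q_i.
Setting ∂π_i/∂q_i = 0 with rivals' quantities fixed: 228 - 6q_i - 3·Σ_{j≠i} q_j = 0.
By symmetry each firm produces the same amount; substituting Σ_{j≠i} q_j = 3q_i yields q_i = 228/15 = 76/5.

15.20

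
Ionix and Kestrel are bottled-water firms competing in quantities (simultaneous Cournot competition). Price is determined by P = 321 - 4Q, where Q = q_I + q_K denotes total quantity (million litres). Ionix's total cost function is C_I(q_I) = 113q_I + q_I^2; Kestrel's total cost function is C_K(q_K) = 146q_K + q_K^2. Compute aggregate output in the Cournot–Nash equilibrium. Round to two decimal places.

27.36

Ionix's profit: π_I = (321 - 4Q)q_I - (113q_I + q_I²). Setting ∂π_I/∂q_I = 0: 208 - 10q_I - 4(q_K) = 0.
Kestrel's profit: π_K = (321 - 4Q)q_K - (146q_K + q_K²). Setting ∂π_K/∂q_K = 0: 175 - 10q_K - 4(q_I) = 0.
So q_I = (208 - 4q_K)/10 and q_K = (175 - 4q_I)/10.
Solving the pair: q_I = 115/7, q_K = 153/14.
Total output Q = 115/7 + 153/14 = 383/14.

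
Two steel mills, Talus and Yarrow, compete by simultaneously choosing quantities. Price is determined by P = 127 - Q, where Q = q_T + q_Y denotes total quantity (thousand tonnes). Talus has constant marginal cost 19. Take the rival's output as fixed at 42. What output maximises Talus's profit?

33

With the rival's output fixed at 42, Talus's profit is π_T = (127 - 42 - q_T)q_T - (19q_T) = (85 - q_T)q_T - (19q_T).
∂π_T/∂q_T = 66 - 2q_T = 0, so q_T = 33.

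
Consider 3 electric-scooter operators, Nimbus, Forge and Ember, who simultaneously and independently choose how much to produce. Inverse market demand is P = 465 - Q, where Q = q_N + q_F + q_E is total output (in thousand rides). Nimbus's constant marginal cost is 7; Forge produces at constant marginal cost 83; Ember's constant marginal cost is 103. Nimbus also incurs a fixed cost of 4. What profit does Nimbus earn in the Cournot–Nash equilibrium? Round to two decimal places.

24802.25

Nimbus's profit: π_N = (465 - Q)q_N - (7q_N). Setting ∂π_N/∂q_N = 0: 458 - 2q_N - (q_F + q_E) = 0.
Forge's first-order condition: 382 - 2q_F - (q_N + q_E) = 0.
Ember's profit: π_E = (465 - Q)q_E - (103q_E). Setting ∂π_E/∂q_E = 0: 362 - 2q_E - (q_N + q_F) = 0.
Summing all 3 equations gives 1202 − 4Q = 0, hence Q = 601/2.
Back-substituting: q_N = (458 − 601/2) = 315/2, q_F = (382 − 601/2) = 163/2, q_E = (362 − 601/2) = 123/2.
Price P = 465 - 601/2 = 329/2.
Nimbus's profit: (329/2 - 7)·(315/2) - 4 = 24802.2500.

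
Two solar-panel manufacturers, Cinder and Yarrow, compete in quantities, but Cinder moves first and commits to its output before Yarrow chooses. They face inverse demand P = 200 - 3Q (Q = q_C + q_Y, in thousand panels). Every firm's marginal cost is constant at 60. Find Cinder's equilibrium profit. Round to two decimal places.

Solve by backward induction. Given q_C, the follower Yarrow maximises π_Y = (200 - 3q_C - 3q_Y)q_Y - 60q_Y.
Setting the follower's marginal profit to zero, 140 - 3q_C - 6q_Y = 0, i.e. q_Y = (140 - 3q_C)/6.
The leader anticipates this reaction. Substituting into P = 200 - 3Q gives P = 130 - (3/2)q_C, so π_C = (130 - (3/2)q_C)q_C - 60q_C.
The leader's first-order condition 70 - 3q_C = 0 yields q_C = 70/3.
Then q_Y = (140 - 3·(70/3))/6 = 35/3.
Price P = 200 - 3·35 = 95.
Cinder's profit: (95 - 60)·(70/3) = 816.6667.

816.67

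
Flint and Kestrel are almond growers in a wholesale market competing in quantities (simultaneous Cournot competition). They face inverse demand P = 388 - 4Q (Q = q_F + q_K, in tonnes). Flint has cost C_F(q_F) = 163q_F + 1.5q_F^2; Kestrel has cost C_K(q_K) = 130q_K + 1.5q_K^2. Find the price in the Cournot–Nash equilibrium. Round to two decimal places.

Flint's profit: π_F = (388 - 4Q)q_F - (163q_F + (3/2)q_F²). Setting ∂π_F/∂q_F = 0: 225 - 11q_F - 4(q_K) = 0.
Kestrel's profit: π_K = (388 - 4Q)q_K - (130q_K + (3/2)q_K²). Setting ∂π_K/∂q_K = 0: 258 - 11q_K - 4(q_F) = 0.
So q_F = (225 - 4q_K)/11 and q_K = (258 - 4q_F)/11.
Solving the pair: q_F = 481/35, q_K = 646/35.
Total output Q = 161/5, so price P = 388 - 4·(161/5) = 1296/5.

259.20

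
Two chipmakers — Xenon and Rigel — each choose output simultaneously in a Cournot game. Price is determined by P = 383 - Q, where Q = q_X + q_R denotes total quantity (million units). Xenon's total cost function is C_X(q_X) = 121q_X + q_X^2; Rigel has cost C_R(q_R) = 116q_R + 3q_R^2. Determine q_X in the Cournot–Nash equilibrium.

59

Xenon's profit: π_X = (383 - Q)q_X - (121q_X + q_X²). Setting ∂π_X/∂q_X = 0: 262 - 4q_X - (q_R) = 0.
Rigel's profit: π_R = (383 - Q)q_R - (116q_R + 3q_R²). Setting ∂π_R/∂q_R = 0: 267 - 8q_R - (q_X) = 0.
Best responses: q_X = (262 - q_R)/4, q_R = (267 - q_X)/8.
Solving the pair: q_X = 59, q_R = 26.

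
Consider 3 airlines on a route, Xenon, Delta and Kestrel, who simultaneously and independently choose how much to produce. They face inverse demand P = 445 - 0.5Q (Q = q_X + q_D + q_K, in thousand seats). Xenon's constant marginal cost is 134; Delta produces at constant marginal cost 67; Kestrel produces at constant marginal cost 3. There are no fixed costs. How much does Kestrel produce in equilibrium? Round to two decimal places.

318.50

Xenon's profit: π_X = (445 - 0.5Q)q_X - (134q_X). Setting ∂π_X/∂q_X = 0: 311 - q_X - (1/2)(q_D + q_K) = 0.
Delta's profit: π_D = (445 - 0.5Q)q_D - (67q_D). Setting ∂π_D/∂q_D = 0: 378 - q_D - (1/2)(q_X + q_K) = 0.
Kestrel's first-order condition: 442 - q_K - (1/2)(q_X + q_D) = 0.
Summing all 3 equations gives 1131 − 2Q = 0, hence Q = 1131/2.
Back-substituting: q_X = (311 − 1131/4)/(1/2) = 113/2, q_D = (378 − 1131/4)/(1/2) = 381/2, q_K = (442 − 1131/4)/(1/2) = 637/2.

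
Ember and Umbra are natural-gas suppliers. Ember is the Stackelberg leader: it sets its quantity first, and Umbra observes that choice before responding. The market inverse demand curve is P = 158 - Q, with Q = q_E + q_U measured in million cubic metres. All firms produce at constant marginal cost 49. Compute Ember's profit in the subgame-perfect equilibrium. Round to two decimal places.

1485.13

Solve by backward induction. Given q_E, the follower Umbra maximises π_U = (158 - q_E - q_U)q_U - 49q_U.
Follower FOC: 109 - q_E - 2q_U = 0, so q_U(q_E) = (109 - q_E)/2.
Ember substitutes q_U(q_E) into its own profit: π_E = q_E(158 - q_E - (109 - q_E)/2) - 49q_E = (207/2 - (1/2)q_E)q_E - 49q_E.
The leader's first-order condition 109/2 - q_E = 0 yields q_E = 109/2.
Then q_U = (109 - 109/2)/2 = 109/4.
Price P = 158 - 327/4 = 305/4.
Ember's profit: (305/4 - 49)·(109/2) = 1485.1250.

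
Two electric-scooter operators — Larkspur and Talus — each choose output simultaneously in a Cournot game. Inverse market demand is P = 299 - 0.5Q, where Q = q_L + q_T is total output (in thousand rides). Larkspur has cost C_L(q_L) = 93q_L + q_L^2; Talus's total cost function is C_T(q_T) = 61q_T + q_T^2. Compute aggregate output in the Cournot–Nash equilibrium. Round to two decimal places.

126.86

Larkspur's profit: π_L = (299 - 0.5Q)q_L - (93q_L + q_L²). Setting ∂π_L/∂q_L = 0: 206 - 3q_L - (1/2)(q_T) = 0.
Talus's profit: π_T = (299 - 0.5Q)q_T - (61q_T + q_T²). Setting ∂π_T/∂q_T = 0: 238 - 3q_T - (1/2)(q_L) = 0.
So q_L = (206 - (1/2)q_T)/3 and q_T = (238 - (1/2)q_L)/3.
Substituting one into the other gives q_L = 1996/35 and q_T = 69.8286.
Total output Q = 1996/35 + 69.8286 = 888/7.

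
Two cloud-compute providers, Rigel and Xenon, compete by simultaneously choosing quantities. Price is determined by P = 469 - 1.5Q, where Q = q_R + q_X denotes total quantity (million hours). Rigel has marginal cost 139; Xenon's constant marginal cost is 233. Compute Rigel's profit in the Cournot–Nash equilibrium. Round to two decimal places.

13316.74

Rigel's profit: π_R = (469 - 1.5Q)q_R - (139q_R). Setting ∂π_R/∂q_R = 0: 330 - 3q_R - (3/2)(q_X) = 0.
Xenon's profit: π_X = (469 - 1.5Q)q_X - (233q_X). Setting ∂π_X/∂q_X = 0: 236 - 3q_X - (3/2)(q_R) = 0.
Rearranging gives the reaction functions q_R = (330 - (3/2)q_X)/3 and q_X = (236 - (3/2)q_R)/3.
Solving the pair: q_R = 848/9, q_X = 284/9.
Price P = 469 - (3/2)·(1132/9) = 841/3.
Rigel's profit: (841/3 - 139)·(848/9) = 13316.7407.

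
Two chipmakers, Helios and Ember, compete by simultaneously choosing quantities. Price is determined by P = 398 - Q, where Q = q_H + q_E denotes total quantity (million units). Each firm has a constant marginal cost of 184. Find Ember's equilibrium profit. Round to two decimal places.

Each firm earns π_i = (398 - Q)q_i - 184q_i.
Setting ∂π_i/∂q_i = 0 with rivals' quantities fixed: 214 - 2q_i - q_j = 0.
With identical firms every q_j equals q_i, so q_j = q_i and 214 = 3q_i, giving q_i = 214/3.
Price P = 398 - 428/3 = 766/3.
Ember's profit: (766/3 - 184)·(214/3) = 5088.4444.

5088.44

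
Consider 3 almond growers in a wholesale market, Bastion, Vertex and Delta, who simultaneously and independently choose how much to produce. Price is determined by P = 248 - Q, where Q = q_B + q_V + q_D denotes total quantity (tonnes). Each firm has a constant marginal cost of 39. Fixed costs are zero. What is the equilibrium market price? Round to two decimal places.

91.25

A representative firm's profit is π_i = q_i(248 - Q) - 39q_i.
First-order condition (treating rivals' output as given): 209 - 2q_i - Σ_{j≠i} q_j = 0.
With identical firms every q_j equals q_i, so Σ_{j≠i} q_j = 2q_i and 209 = 4q_i, giving q_i = 209/4.
Total output Q = 627/4, so price P = 248 - 627/4 = 365/4.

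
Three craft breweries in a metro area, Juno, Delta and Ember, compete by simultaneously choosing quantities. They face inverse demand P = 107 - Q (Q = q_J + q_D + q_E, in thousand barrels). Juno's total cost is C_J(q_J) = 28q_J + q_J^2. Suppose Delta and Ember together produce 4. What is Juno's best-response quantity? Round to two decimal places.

18.75

With rivals' combined output fixed at 4, Juno's profit is π_J = (107 - 4 - q_J)q_J - (28q_J + q_J²) = (103 - q_J)q_J - (28q_J + q_J²).
∂π_J/∂q_J = 75 - 4q_J = 0, so q_J = 75/4.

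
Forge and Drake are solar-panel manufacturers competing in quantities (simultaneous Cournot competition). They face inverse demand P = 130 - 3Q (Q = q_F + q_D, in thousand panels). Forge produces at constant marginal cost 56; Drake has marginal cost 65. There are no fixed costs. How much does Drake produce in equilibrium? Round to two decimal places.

Forge's profit: π_F = (130 - 3Q)q_F - (56q_F). Setting ∂π_F/∂q_F = 0: 74 - 6q_F - 3(q_D) = 0.
Drake's first-order condition: 65 - 6q_D - 3(q_F) = 0.
Rearranging gives the reaction functions q_F = (74 - 3q_D)/6 and q_D = (65 - 3q_F)/6.
Substituting one into the other gives q_F = 83/9 and q_D = 56/9.

6.22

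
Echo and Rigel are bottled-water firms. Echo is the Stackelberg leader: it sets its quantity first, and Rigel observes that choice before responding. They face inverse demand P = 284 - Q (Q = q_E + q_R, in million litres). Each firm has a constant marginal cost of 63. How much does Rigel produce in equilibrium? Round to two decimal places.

55.25

Solve by backward induction. Given q_E, the follower Rigel maximises π_R = (284 - q_E - q_R)q_R - 63q_R.
Follower FOC: 221 - q_E - 2q_R = 0, so q_R(q_E) = (221 - q_E)/2.
The leader anticipates this reaction. Substituting into P = 284 - Q gives P = 347/2 - (1/2)q_E, so π_E = (347/2 - (1/2)q_E)q_E - 63q_E.
Leader FOC: 221/2 - q_E = 0, so q_E = 221/2.
Then q_R = (221 - 221/2)/2 = 221/4.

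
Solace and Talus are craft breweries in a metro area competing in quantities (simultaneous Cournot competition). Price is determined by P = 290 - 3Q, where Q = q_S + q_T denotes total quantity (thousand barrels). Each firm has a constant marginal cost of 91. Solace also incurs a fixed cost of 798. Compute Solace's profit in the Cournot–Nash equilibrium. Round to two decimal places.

A representative firm's profit is π_i = q_i(290 - 3Q) - 91q_i.
Setting ∂π_i/∂q_i = 0 with rivals' quantities fixed: 199 - 6q_i - 3q_j = 0.
With identical firms every q_j equals q_i, so q_j = q_i and 199 = 9q_i, giving q_i = 199/9.
Price P = 290 - 3·(398/9) = 472/3.
Solace's profit: (472/3 - 91)·(199/9) - 798 = 668.7037.

668.70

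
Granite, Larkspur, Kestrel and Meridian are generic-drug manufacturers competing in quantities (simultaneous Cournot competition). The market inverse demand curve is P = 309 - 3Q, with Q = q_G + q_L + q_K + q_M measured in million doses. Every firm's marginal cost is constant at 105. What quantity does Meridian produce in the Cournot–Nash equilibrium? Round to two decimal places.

13.60

A representative firm's profit is π_i = q_i(309 - 3Q) - 105q_i.
First-order condition (treating rivals' output as given): 204 - 6q_i - 3·Σ_{j≠i} q_j = 0.
By symmetry each firm produces the same amount; substituting Σ_{j≠i} q_j = 3q_i yields q_i = 204/15 = 68/5.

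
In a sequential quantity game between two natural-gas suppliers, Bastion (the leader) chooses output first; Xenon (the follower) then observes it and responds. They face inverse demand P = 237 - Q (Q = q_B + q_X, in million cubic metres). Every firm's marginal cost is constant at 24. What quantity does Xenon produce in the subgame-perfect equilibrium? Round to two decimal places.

53.25

The follower Xenon best-responds to any q_B: π_X = (237 - Q)q_X - 24q_X.
Setting the follower's marginal profit to zero, 213 - q_B - 2q_X = 0, i.e. q_X = (213 - q_B)/2.
Bastion substitutes q_X(q_B) into its own profit: π_B = q_B(237 - q_B - (213 - q_B)/2) - 24q_B = (261/2 - (1/2)q_B)q_B - 24q_B.
Maximising: ∂π_B/∂q_B = 213/2 - q_B = 0, giving q_B = 213/2.
Then q_X = (213 - 213/2)/2 = 213/4.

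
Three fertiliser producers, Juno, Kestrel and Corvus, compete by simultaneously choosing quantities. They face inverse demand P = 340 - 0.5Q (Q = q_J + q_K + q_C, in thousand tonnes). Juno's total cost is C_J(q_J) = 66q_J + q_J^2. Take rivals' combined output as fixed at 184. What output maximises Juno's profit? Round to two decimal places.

60.67

With rivals' combined output fixed at 184, Juno's profit is π_J = (340 - (1/2)·184 - (1/2)q_J)q_J - (66q_J + q_J²) = (248 - (1/2)q_J)q_J - (66q_J + q_J²).
∂π_J/∂q_J = 182 - 3q_J = 0, so q_J = 182/3.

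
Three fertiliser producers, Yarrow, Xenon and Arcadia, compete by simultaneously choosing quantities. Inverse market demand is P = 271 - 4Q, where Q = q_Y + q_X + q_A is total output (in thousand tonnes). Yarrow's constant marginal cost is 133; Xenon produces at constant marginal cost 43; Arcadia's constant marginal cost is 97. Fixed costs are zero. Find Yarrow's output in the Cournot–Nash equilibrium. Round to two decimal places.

0.75

Yarrow's profit: π_Y = (271 - 4Q)q_Y - (133q_Y). Setting ∂π_Y/∂q_Y = 0: 138 - 8q_Y - 4(q_X + q_A) = 0.
Xenon's profit: π_X = (271 - 4Q)q_X - (43q_X). Setting ∂π_X/∂q_X = 0: 228 - 8q_X - 4(q_Y + q_A) = 0.
Arcadia's profit: π_A = (271 - 4Q)q_A - (97q_A). Setting ∂π_A/∂q_A = 0: 174 - 8q_A - 4(q_Y + q_X) = 0.
Summing all 3 equations gives 540 − 16Q = 0, hence Q = 135/4.
Back-substituting: q_Y = (138 − 135)/4 = 3/4, q_X = (228 − 135)/4 = 93/4, q_A = (174 − 135)/4 = 39/4.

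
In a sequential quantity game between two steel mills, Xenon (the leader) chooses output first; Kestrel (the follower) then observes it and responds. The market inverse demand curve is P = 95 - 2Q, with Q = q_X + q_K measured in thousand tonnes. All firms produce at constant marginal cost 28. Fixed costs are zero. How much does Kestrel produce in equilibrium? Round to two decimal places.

8.38

The follower Kestrel best-responds to any q_X: π_K = (95 - 2Q)q_K - 28q_K.
Setting the follower's marginal profit to zero, 67 - 2q_X - 4q_K = 0, i.e. q_K = (67 - 2q_X)/4.
Xenon substitutes q_K(q_X) into its own profit: π_X = q_X(95 - 2q_X - (67 - 2q_X)/2) - 28q_X = (123/2 - q_X)q_X - 28q_X.
The leader's first-order condition 67/2 - 2q_X = 0 yields q_X = 67/4.
Then q_K = (67 - 2·(67/4))/4 = 67/8.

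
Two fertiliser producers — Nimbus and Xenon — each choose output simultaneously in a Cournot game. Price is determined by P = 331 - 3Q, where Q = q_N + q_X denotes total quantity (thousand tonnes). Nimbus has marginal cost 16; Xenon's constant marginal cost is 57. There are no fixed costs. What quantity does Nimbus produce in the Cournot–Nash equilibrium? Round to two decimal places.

39.56

Nimbus's profit: π_N = (331 - 3Q)q_N - (16q_N). Setting ∂π_N/∂q_N = 0: 315 - 6q_N - 3(q_X) = 0.
Xenon's first-order condition: 274 - 6q_X - 3(q_N) = 0.
Rearranging gives the reaction functions q_N = (315 - 3q_X)/6 and q_X = (274 - 3q_N)/6.
Solving the pair: q_N = 356/9, q_X = 233/9.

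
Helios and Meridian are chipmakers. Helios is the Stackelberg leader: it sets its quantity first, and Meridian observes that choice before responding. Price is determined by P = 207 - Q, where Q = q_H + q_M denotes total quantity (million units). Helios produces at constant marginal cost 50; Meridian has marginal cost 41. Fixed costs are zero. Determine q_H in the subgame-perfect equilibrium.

74

The follower Meridian best-responds to any q_H: π_M = (207 - Q)q_M - 41q_M.
Setting the follower's marginal profit to zero, 166 - q_H - 2q_M = 0, i.e. q_M = (166 - q_H)/2.
Helios substitutes q_M(q_H) into its own profit: π_H = q_H(207 - q_H - (166 - q_H)/2) - 50q_H = (124 - (1/2)q_H)q_H - 50q_H.
Leader FOC: 74 - q_H = 0, so q_H = 74.
Then q_M = (166 - 74)/2 = 46.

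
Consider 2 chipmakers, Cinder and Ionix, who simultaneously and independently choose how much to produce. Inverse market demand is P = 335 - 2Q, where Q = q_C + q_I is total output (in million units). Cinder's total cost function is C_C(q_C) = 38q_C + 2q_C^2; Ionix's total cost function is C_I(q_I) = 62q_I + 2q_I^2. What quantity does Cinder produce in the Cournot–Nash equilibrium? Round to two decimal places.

Cinder's profit: π_C = (335 - 2Q)q_C - (38q_C + 2q_C²). Setting ∂π_C/∂q_C = 0: 297 - 8q_C - 2(q_I) = 0.
Ionix's profit: π_I = (335 - 2Q)q_I - (62q_I + 2q_I²). Setting ∂π_I/∂q_I = 0: 273 - 8q_I - 2(q_C) = 0.
Rearranging gives the reaction functions q_C = (297 - 2q_I)/8 and q_I = (273 - 2q_C)/8.
Solving the pair: q_C = 61/2, q_I = 53/2.

30.50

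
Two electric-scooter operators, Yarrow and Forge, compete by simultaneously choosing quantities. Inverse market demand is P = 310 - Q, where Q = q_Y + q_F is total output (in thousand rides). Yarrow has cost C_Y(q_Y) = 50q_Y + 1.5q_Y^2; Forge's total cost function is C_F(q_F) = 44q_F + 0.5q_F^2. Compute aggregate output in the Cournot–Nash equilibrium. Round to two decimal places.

Yarrow's profit: π_Y = (310 - Q)q_Y - (50q_Y + (3/2)q_Y²). Setting ∂π_Y/∂q_Y = 0: 260 - 5q_Y - (q_F) = 0.
Forge's profit: π_F = (310 - Q)q_F - (44q_F + (1/2)q_F²). Setting ∂π_F/∂q_F = 0: 266 - 3q_F - (q_Y) = 0.
Rearranging gives the reaction functions q_Y = (260 - q_F)/5 and q_F = (266 - q_Y)/3.
Solving the pair: q_Y = 257/7, q_F = 535/7.
Total output Q = 257/7 + 535/7 = 792/7.

113.14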